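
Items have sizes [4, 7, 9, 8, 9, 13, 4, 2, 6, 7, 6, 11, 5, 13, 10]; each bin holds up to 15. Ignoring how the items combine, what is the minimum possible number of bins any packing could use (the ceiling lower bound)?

8

Total size = 4 + 7 + 9 + 8 + 9 + 13 + 4 + 2 + 6 + 7 + 6 + 11 + 5 + 13 + 10 = 114.
⌈114 / 15⌉ = 8.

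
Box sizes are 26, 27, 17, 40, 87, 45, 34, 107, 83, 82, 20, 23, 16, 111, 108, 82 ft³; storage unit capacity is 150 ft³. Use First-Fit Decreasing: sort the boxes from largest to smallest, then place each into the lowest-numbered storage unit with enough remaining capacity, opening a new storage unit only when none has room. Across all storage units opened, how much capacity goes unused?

Sorted descending: 111, 108, 107, 87, 83, 82, 82, 45, 40, 34, 27, 26, 23, 20, 17, 16.
111 ft³ → storage unit 1 (remaining 39 ft³)
108 ft³ → storage unit 2 (remaining 42 ft³)
107 ft³ → storage unit 3 (remaining 43 ft³)
87 ft³ → storage unit 4 (remaining 63 ft³)
83 ft³ → storage unit 5 (remaining 67 ft³)
82 ft³ → storage unit 6 (remaining 68 ft³)
82 ft³ → storage unit 7 (remaining 68 ft³)
45 ft³ → storage unit 4 (remaining 18 ft³)
40 ft³ → storage unit 2 (remaining 2 ft³)
34 ft³ → storage unit 1 (remaining 5 ft³)
27 ft³ → storage unit 3 (remaining 16 ft³)
26 ft³ → storage unit 5 (remaining 41 ft³)
23 ft³ → storage unit 5 (remaining 18 ft³)
20 ft³ → storage unit 6 (remaining 48 ft³)
17 ft³ → storage unit 4 (remaining 1 ft³)
16 ft³ → storage unit 3 (remaining 0 ft³)
7 storage units × 150 ft³ = 1050 ft³; used 908 ft³; unused 142 ft³.

142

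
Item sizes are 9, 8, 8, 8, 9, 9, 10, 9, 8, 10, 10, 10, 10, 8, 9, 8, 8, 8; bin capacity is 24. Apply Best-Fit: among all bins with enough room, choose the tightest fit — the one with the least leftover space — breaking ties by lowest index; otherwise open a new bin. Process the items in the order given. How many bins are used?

bin 1: place 9, 15 left
bin 1: place 8, 7 left
bin 2: place 8, 16 left
bin 2: place 8, 8 left
bin 3: place 9, 15 left
bin 3: place 9, 6 left
bin 4: place 10, 14 left
bin 4: place 9, 5 left
bin 2: place 8, 0 left
bin 5: place 10, 14 left
bin 5: place 10, 4 left
bin 6: place 10, 14 left
bin 6: place 10, 4 left
bin 7: place 8, 16 left
bin 7: place 9, 7 left
bin 8: place 8, 16 left
bin 8: place 8, 8 left
bin 8: place 8, 0 left
Final bins: [9,8] [8,8,8] [9,9] [10,9] [10,10] [10,10] [8,9] [8,8,8].

8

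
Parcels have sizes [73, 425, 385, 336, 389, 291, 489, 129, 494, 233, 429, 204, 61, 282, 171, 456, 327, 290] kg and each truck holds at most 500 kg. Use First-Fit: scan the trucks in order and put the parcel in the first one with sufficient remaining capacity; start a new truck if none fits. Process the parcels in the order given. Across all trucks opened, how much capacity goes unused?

truck 1: place 73 kg, 427 kg left
truck 1: place 425 kg, 2 kg left
truck 2: place 385 kg, 115 kg left
truck 3: place 336 kg, 164 kg left
truck 4: place 389 kg, 111 kg left
truck 5: place 291 kg, 209 kg left
truck 6: place 489 kg, 11 kg left
truck 3: place 129 kg, 35 kg left
truck 7: place 494 kg, 6 kg left
truck 8: place 233 kg, 267 kg left
truck 9: place 429 kg, 71 kg left
truck 5: place 204 kg, 5 kg left
truck 2: place 61 kg, 54 kg left
truck 10: place 282 kg, 218 kg left
truck 8: place 171 kg, 96 kg left
truck 11: place 456 kg, 44 kg left
truck 12: place 327 kg, 173 kg left
truck 13: place 290 kg, 210 kg left
13 trucks × 500 kg = 6500 kg; used 5464 kg; unused 1036 kg.

1036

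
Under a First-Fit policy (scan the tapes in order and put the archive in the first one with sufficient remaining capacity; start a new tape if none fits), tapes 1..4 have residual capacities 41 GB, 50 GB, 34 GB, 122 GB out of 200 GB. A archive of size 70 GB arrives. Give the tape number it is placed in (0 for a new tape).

4

Tapes with room: tape 4 (122 GB).
The first with room is tape 4.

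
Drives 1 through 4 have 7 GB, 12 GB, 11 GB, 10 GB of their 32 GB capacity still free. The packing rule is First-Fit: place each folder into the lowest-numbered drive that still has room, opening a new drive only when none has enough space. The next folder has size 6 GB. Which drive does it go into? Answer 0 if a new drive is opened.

1

Drives with room: drive 1 (7 GB), drive 2 (12 GB), drive 3 (11 GB), drive 4 (10 GB).
The first with room is drive 1.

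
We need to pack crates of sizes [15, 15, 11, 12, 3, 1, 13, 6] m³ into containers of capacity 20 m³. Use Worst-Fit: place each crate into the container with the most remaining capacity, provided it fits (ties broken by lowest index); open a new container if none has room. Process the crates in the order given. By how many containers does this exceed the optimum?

Worst-Fit: [15] [15] [11,3] [12,1,6] [13] → 5 containers.
5 crates exceed 10 m³ (half the capacity), and no two of those can share a container, so at least 5 containers are needed.
So 5 is already optimal.

0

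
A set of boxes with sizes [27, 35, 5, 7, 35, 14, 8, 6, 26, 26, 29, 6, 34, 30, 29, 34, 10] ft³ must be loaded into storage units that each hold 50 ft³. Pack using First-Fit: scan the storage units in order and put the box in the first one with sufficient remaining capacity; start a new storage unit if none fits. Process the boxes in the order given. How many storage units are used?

Put 27 ft³ in storage unit 1; 23 ft³ remain.
Put 35 ft³ in storage unit 2; 15 ft³ remain.
Put 5 ft³ in storage unit 1; 18 ft³ remain.
Put 7 ft³ in storage unit 1; 11 ft³ remain.
Put 35 ft³ in storage unit 3; 15 ft³ remain.
Put 14 ft³ in storage unit 2; 1 ft³ remain.
Put 8 ft³ in storage unit 1; 3 ft³ remain.
Put 6 ft³ in storage unit 3; 9 ft³ remain.
Put 26 ft³ in storage unit 4; 24 ft³ remain.
Put 26 ft³ in storage unit 5; 24 ft³ remain.
Put 29 ft³ in storage unit 6; 21 ft³ remain.
Put 6 ft³ in storage unit 3; 3 ft³ remain.
Put 34 ft³ in storage unit 7; 16 ft³ remain.
Put 30 ft³ in storage unit 8; 20 ft³ remain.
Put 29 ft³ in storage unit 9; 21 ft³ remain.
Put 34 ft³ in storage unit 10; 16 ft³ remain.
Put 10 ft³ in storage unit 4; 14 ft³ remain.
Final storage units: [27,5,7,8] [35,14] [35,6,6] [26,10] [26] [29] [34] [30] [29] [34].

10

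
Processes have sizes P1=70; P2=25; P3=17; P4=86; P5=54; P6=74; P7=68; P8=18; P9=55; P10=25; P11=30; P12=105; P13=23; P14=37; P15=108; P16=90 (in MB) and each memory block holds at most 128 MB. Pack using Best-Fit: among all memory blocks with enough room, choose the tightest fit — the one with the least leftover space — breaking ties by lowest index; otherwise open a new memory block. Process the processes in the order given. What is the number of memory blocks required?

8 memory blocks

P1 (70 MB) → memory block 1 (remaining 58 MB)
P2 (25 MB) → memory block 1 (remaining 33 MB)
P3 (17 MB) → memory block 1 (remaining 16 MB)
P4 (86 MB) → memory block 2 (remaining 42 MB)
P5 (54 MB) → memory block 3 (remaining 74 MB)
P6 (74 MB) → memory block 3 (remaining 0 MB)
P7 (68 MB) → memory block 4 (remaining 60 MB)
P8 (18 MB) → memory block 2 (remaining 24 MB)
P9 (55 MB) → memory block 4 (remaining 5 MB)
P10 (25 MB) → memory block 5 (remaining 103 MB)
P11 (30 MB) → memory block 5 (remaining 73 MB)
P12 (105 MB) → memory block 6 (remaining 23 MB)
P13 (23 MB) → memory block 6 (remaining 0 MB)
P14 (37 MB) → memory block 5 (remaining 36 MB)
P15 (108 MB) → memory block 7 (remaining 20 MB)
P16 (90 MB) → memory block 8 (remaining 38 MB)
Final memory blocks: [70,25,17] [86,18] [54,74] [68,55] [25,30,37] [105,23] [108] [90].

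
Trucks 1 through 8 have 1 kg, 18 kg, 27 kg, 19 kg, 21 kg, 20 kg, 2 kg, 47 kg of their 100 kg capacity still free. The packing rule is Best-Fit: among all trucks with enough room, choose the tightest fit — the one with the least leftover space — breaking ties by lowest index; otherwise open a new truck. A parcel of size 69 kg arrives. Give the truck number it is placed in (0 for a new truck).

No truck has ≥ 69 kg free, so a new truck is opened.

0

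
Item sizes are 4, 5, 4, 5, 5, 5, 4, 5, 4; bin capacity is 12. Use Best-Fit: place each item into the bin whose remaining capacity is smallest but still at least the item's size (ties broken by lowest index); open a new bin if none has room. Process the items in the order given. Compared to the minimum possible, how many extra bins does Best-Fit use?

Best-Fit: [4,5] [4,5] [5,5] [4,5] [4] → 5 bins.
Total size 41; any packing needs at least ⌈41/12⌉ = 4 bins.
An optimal packing achieves that bound: [5,5] [5,5] [5,4] [4,4,4] → 4 bins.
Excess: 5 − 4 = 1.

1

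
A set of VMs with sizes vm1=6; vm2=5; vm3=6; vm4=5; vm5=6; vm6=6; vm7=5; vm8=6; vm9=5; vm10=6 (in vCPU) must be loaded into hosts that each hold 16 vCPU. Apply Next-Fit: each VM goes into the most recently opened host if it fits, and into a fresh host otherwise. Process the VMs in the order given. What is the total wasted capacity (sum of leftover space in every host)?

24

Put vm1 (6 vCPU) in host 1; 10 vCPU remain.
Put vm2 (5 vCPU) in host 1; 5 vCPU remain.
Put vm3 (6 vCPU) in host 2; 10 vCPU remain.
Put vm4 (5 vCPU) in host 2; 5 vCPU remain.
Put vm5 (6 vCPU) in host 3; 10 vCPU remain.
Put vm6 (6 vCPU) in host 3; 4 vCPU remain.
Put vm7 (5 vCPU) in host 4; 11 vCPU remain.
Put vm8 (6 vCPU) in host 4; 5 vCPU remain.
Put vm9 (5 vCPU) in host 4; 0 vCPU remain.
Put vm10 (6 vCPU) in host 5; 10 vCPU remain.
5 hosts × 16 vCPU = 80 vCPU; used 56 vCPU; unused 24 vCPU.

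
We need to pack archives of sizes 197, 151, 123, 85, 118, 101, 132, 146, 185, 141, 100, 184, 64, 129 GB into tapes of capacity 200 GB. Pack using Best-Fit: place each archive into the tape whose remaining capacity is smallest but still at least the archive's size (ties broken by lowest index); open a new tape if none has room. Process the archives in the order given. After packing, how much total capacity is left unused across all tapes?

Put 197 GB in tape 1; 3 GB remain.
Put 151 GB in tape 2; 49 GB remain.
Put 123 GB in tape 3; 77 GB remain.
Put 85 GB in tape 4; 115 GB remain.
Put 118 GB in tape 5; 82 GB remain.
Put 101 GB in tape 4; 14 GB remain.
Put 132 GB in tape 6; 68 GB remain.
Put 146 GB in tape 7; 54 GB remain.
Put 185 GB in tape 8; 15 GB remain.
Put 141 GB in tape 9; 59 GB remain.
Put 100 GB in tape 10; 100 GB remain.
Put 184 GB in tape 11; 16 GB remain.
Put 64 GB in tape 6; 4 GB remain.
Put 129 GB in tape 12; 71 GB remain.
12 tapes × 200 GB = 2400 GB; used 1856 GB; unused 544 GB.

544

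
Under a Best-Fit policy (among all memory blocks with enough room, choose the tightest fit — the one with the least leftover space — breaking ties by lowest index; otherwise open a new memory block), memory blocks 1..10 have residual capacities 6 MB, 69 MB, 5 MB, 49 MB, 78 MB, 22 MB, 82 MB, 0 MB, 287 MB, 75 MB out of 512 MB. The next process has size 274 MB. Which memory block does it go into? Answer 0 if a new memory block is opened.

Memory blocks with room: memory block 9 (287 MB).
Tightest fit is memory block 9 with 287 MB free.

9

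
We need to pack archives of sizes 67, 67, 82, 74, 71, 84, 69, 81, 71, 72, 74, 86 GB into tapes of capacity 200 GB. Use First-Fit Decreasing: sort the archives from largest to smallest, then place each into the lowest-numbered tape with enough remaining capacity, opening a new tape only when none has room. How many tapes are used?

6

Sorted descending: 86, 84, 82, 81, 74, 74, 72, 71, 71, 69, 67, 67.
86 GB → tape 1 (remaining 114 GB)
84 GB → tape 1 (remaining 30 GB)
82 GB → tape 2 (remaining 118 GB)
81 GB → tape 2 (remaining 37 GB)
74 GB → tape 3 (remaining 126 GB)
74 GB → tape 3 (remaining 52 GB)
72 GB → tape 4 (remaining 128 GB)
71 GB → tape 4 (remaining 57 GB)
71 GB → tape 5 (remaining 129 GB)
69 GB → tape 5 (remaining 60 GB)
67 GB → tape 6 (remaining 133 GB)
67 GB → tape 6 (remaining 66 GB)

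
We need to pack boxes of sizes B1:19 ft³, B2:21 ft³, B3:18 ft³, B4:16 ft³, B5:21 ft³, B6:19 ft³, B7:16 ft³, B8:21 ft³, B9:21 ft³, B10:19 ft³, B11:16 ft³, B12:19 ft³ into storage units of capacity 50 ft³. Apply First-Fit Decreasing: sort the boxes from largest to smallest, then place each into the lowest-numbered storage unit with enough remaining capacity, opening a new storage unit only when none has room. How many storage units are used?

6

Sorted descending: 21, 21, 21, 21, 19, 19, 19, 19, 18, 16, 16, 16.
storage unit 1: place 21 ft³, 29 ft³ left
storage unit 1: place 21 ft³, 8 ft³ left
storage unit 2: place 21 ft³, 29 ft³ left
storage unit 2: place 21 ft³, 8 ft³ left
storage unit 3: place 19 ft³, 31 ft³ left
storage unit 3: place 19 ft³, 12 ft³ left
storage unit 4: place 19 ft³, 31 ft³ left
storage unit 4: place 19 ft³, 12 ft³ left
storage unit 5: place 18 ft³, 32 ft³ left
storage unit 5: place 16 ft³, 16 ft³ left
storage unit 5: place 16 ft³, 0 ft³ left
storage unit 6: place 16 ft³, 34 ft³ left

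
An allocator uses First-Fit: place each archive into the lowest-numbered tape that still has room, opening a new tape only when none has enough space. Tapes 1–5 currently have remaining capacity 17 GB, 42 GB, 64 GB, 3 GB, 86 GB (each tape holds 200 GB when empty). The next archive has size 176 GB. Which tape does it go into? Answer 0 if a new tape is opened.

No tape has ≥ 176 GB free, so a new tape is opened.

0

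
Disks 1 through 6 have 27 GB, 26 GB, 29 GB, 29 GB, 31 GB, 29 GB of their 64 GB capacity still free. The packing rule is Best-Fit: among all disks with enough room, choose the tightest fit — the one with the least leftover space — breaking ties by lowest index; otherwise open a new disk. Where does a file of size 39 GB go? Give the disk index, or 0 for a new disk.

0

No disk has ≥ 39 GB free, so a new disk is opened.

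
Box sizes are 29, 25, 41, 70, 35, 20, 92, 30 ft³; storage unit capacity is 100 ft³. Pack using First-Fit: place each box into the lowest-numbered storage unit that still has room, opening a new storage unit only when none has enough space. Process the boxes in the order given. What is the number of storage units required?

storage unit 1: place 29 ft³, 71 ft³ left
storage unit 1: place 25 ft³, 46 ft³ left
storage unit 1: place 41 ft³, 5 ft³ left
storage unit 2: place 70 ft³, 30 ft³ left
storage unit 3: place 35 ft³, 65 ft³ left
storage unit 2: place 20 ft³, 10 ft³ left
storage unit 4: place 92 ft³, 8 ft³ left
storage unit 3: place 30 ft³, 35 ft³ left
Final storage units: [29,25,41] [70,20] [35,30] [92].

4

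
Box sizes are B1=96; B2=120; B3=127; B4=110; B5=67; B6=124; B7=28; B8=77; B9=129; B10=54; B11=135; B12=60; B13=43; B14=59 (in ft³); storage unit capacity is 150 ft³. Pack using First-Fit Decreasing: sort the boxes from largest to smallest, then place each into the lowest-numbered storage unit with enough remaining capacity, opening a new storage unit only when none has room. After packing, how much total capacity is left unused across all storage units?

Sorted descending: 135, 129, 127, 124, 120, 110, 96, 77, 67, 60, 59, 54, 43, 28.
storage unit 1: place 135 ft³, 15 ft³ left
storage unit 2: place 129 ft³, 21 ft³ left
storage unit 3: place 127 ft³, 23 ft³ left
storage unit 4: place 124 ft³, 26 ft³ left
storage unit 5: place 120 ft³, 30 ft³ left
storage unit 6: place 110 ft³, 40 ft³ left
storage unit 7: place 96 ft³, 54 ft³ left
storage unit 8: place 77 ft³, 73 ft³ left
storage unit 8: place 67 ft³, 6 ft³ left
storage unit 9: place 60 ft³, 90 ft³ left
storage unit 9: place 59 ft³, 31 ft³ left
storage unit 7: place 54 ft³, 0 ft³ left
storage unit 10: place 43 ft³, 107 ft³ left
storage unit 5: place 28 ft³, 2 ft³ left
10 storage units × 150 ft³ = 1500 ft³; used 1229 ft³; unused 271 ft³.

271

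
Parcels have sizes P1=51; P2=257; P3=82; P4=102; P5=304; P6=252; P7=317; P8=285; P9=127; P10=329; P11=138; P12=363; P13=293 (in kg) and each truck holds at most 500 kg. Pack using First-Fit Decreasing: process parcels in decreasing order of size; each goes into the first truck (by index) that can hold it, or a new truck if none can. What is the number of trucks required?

8

Sorted descending: 363, 329, 317, 304, 293, 285, 257, 252, 138, 127, 102, 82, 51.
truck 1: place 363 kg, 137 kg left
truck 2: place 329 kg, 171 kg left
truck 3: place 317 kg, 183 kg left
truck 4: place 304 kg, 196 kg left
truck 5: place 293 kg, 207 kg left
truck 6: place 285 kg, 215 kg left
truck 7: place 257 kg, 243 kg left
truck 8: place 252 kg, 248 kg left
truck 2: place 138 kg, 33 kg left
truck 1: place 127 kg, 10 kg left
truck 3: place 102 kg, 81 kg left
truck 4: place 82 kg, 114 kg left
truck 3: place 51 kg, 30 kg left
Final trucks: [363,127] [329,138] [317,102,51] [304,82] [293] [285] [257] [252].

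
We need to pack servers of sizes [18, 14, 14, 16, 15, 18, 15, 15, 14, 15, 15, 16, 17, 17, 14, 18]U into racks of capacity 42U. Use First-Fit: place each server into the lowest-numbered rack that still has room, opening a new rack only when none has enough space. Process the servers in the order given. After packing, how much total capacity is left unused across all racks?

Put 18U in rack 1; 24U remain.
Put 14U in rack 1; 10U remain.
Put 14U in rack 2; 28U remain.
Put 16U in rack 2; 12U remain.
Put 15U in rack 3; 27U remain.
Put 18U in rack 3; 9U remain.
Put 15U in rack 4; 27U remain.
Put 15U in rack 4; 12U remain.
Put 14U in rack 5; 28U remain.
Put 15U in rack 5; 13U remain.
Put 15U in rack 6; 27U remain.
Put 16U in rack 6; 11U remain.
Put 17U in rack 7; 25U remain.
Put 17U in rack 7; 8U remain.
Put 14U in rack 8; 28U remain.
Put 18U in rack 8; 10U remain.
8 racks × 42U = 336U; used 251U; unused 85U.

85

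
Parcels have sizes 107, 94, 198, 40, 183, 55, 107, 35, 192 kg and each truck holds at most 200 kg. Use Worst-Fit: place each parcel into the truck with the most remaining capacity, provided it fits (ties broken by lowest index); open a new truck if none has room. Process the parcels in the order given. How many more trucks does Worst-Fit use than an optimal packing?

Worst-Fit: [107,55] [94,40] [198] [183] [107,35] [192] → 6 trucks.
Total size 1011 kg; any packing needs at least ⌈1011/200⌉ = 6 trucks.
So 6 is already optimal.

0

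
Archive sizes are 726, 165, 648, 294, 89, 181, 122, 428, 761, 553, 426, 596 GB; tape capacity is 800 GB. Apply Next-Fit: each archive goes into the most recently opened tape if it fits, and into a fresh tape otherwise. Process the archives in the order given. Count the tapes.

9

tape 1: place 726 GB, 74 GB left
tape 2: place 165 GB, 635 GB left
tape 3: place 648 GB, 152 GB left
tape 4: place 294 GB, 506 GB left
tape 4: place 89 GB, 417 GB left
tape 4: place 181 GB, 236 GB left
tape 4: place 122 GB, 114 GB left
tape 5: place 428 GB, 372 GB left
tape 6: place 761 GB, 39 GB left
tape 7: place 553 GB, 247 GB left
tape 8: place 426 GB, 374 GB left
tape 9: place 596 GB, 204 GB left
Final tapes: [726] [165] [648] [294,89,181,122] [428] [761] [553] [426] [596].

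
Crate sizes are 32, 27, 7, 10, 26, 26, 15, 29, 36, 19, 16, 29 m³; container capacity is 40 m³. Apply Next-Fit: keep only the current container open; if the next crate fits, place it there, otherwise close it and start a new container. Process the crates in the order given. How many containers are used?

9

Put 32 m³ in container 1; 8 m³ remain.
Put 27 m³ in container 2; 13 m³ remain.
Put 7 m³ in container 2; 6 m³ remain.
Put 10 m³ in container 3; 30 m³ remain.
Put 26 m³ in container 3; 4 m³ remain.
Put 26 m³ in container 4; 14 m³ remain.
Put 15 m³ in container 5; 25 m³ remain.
Put 29 m³ in container 6; 11 m³ remain.
Put 36 m³ in container 7; 4 m³ remain.
Put 19 m³ in container 8; 21 m³ remain.
Put 16 m³ in container 8; 5 m³ remain.
Put 29 m³ in container 9; 11 m³ remain.
Final containers: [32] [27,7] [10,26] [26] [15] [29] [36] [19,16] [29].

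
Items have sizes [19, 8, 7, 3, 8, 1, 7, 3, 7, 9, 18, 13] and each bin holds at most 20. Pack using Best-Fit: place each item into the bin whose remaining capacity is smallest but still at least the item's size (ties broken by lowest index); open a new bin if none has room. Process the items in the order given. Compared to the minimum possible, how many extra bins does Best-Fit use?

0

Best-Fit: [19,1] [8,7,3] [8,7,3] [7,9] [18] [13] → 6 bins.
Total size 103; any packing needs at least ⌈103/20⌉ = 6 bins.
So 6 is already optimal.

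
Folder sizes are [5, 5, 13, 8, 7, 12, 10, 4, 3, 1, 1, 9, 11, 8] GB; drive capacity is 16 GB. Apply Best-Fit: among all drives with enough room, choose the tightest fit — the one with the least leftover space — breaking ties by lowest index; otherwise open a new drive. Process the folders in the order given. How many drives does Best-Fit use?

8 drives

Put 5 GB in drive 1; 11 GB remain.
Put 5 GB in drive 1; 6 GB remain.
Put 13 GB in drive 2; 3 GB remain.
Put 8 GB in drive 3; 8 GB remain.
Put 7 GB in drive 3; 1 GB remain.
Put 12 GB in drive 4; 4 GB remain.
Put 10 GB in drive 5; 6 GB remain.
Put 4 GB in drive 4; 0 GB remain.
Put 3 GB in drive 2; 0 GB remain.
Put 1 GB in drive 3; 0 GB remain.
Put 1 GB in drive 1; 5 GB remain.
Put 9 GB in drive 6; 7 GB remain.
Put 11 GB in drive 7; 5 GB remain.
Put 8 GB in drive 8; 8 GB remain.
Final drives: [5,5,1] [13,3] [8,7,1] [12,4] [10] [9] [11] [8].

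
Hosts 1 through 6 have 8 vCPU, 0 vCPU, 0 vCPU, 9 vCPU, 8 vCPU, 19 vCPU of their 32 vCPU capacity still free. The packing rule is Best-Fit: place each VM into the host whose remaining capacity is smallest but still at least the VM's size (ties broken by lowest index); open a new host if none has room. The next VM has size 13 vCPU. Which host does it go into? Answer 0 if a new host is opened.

Hosts with room: host 6 (19 vCPU).
Tightest fit is host 6 with 19 vCPU free.

6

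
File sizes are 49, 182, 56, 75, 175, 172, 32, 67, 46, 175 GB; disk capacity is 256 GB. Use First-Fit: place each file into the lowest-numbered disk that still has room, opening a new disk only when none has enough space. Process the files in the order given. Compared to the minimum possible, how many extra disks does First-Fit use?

0

First-Fit: [49,182] [56,75,32,67] [175,46] [172] [175] → 5 disks.
Total size 1029 GB; any packing needs at least ⌈1029/256⌉ = 5 disks.
So 5 is already optimal.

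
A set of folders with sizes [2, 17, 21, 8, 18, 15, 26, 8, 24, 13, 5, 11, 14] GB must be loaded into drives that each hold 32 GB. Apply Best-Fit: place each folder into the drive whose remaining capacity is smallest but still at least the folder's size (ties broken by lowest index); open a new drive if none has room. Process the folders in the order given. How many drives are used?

drive 1: place 2 GB, 30 GB left
drive 1: place 17 GB, 13 GB left
drive 2: place 21 GB, 11 GB left
drive 2: place 8 GB, 3 GB left
drive 3: place 18 GB, 14 GB left
drive 4: place 15 GB, 17 GB left
drive 5: place 26 GB, 6 GB left
drive 1: place 8 GB, 5 GB left
drive 6: place 24 GB, 8 GB left
drive 3: place 13 GB, 1 GB left
drive 1: place 5 GB, 0 GB left
drive 4: place 11 GB, 6 GB left
drive 7: place 14 GB, 18 GB left
Final drives: [2,17,8,5] [21,8] [18,13] [15,11] [26] [24] [14].

7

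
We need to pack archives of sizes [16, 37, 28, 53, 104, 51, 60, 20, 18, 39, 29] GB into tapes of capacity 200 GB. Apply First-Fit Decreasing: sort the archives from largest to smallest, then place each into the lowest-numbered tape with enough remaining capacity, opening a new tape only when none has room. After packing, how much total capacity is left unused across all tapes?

145

Sorted descending: 104, 60, 53, 51, 39, 37, 29, 28, 20, 18, 16.
104 GB → tape 1 (remaining 96 GB)
60 GB → tape 1 (remaining 36 GB)
53 GB → tape 2 (remaining 147 GB)
51 GB → tape 2 (remaining 96 GB)
39 GB → tape 2 (remaining 57 GB)
37 GB → tape 2 (remaining 20 GB)
29 GB → tape 1 (remaining 7 GB)
28 GB → tape 3 (remaining 172 GB)
20 GB → tape 2 (remaining 0 GB)
18 GB → tape 3 (remaining 154 GB)
16 GB → tape 3 (remaining 138 GB)
3 tapes × 200 GB = 600 GB; used 455 GB; unused 145 GB.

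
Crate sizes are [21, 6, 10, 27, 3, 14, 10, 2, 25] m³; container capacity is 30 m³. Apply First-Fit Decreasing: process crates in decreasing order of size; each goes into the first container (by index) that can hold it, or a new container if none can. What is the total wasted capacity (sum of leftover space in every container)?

Sorted descending: 27, 25, 21, 14, 10, 10, 6, 3, 2.
container 1: place 27 m³, 3 m³ left
container 2: place 25 m³, 5 m³ left
container 3: place 21 m³, 9 m³ left
container 4: place 14 m³, 16 m³ left
container 4: place 10 m³, 6 m³ left
container 5: place 10 m³, 20 m³ left
container 3: place 6 m³, 3 m³ left
container 1: place 3 m³, 0 m³ left
container 2: place 2 m³, 3 m³ left
5 containers × 30 m³ = 150 m³; used 118 m³; unused 32 m³.

32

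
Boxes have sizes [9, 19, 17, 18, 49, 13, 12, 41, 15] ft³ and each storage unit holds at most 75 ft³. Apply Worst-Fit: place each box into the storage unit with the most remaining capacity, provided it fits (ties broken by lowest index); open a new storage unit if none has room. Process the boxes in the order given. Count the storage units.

3

Put 9 ft³ in storage unit 1; 66 ft³ remain.
Put 19 ft³ in storage unit 1; 47 ft³ remain.
Put 17 ft³ in storage unit 1; 30 ft³ remain.
Put 18 ft³ in storage unit 1; 12 ft³ remain.
Put 49 ft³ in storage unit 2; 26 ft³ remain.
Put 13 ft³ in storage unit 2; 13 ft³ remain.
Put 12 ft³ in storage unit 2; 1 ft³ remain.
Put 41 ft³ in storage unit 3; 34 ft³ remain.
Put 15 ft³ in storage unit 3; 19 ft³ remain.
Final storage units: [9,19,17,18] [49,13,12] [41,15].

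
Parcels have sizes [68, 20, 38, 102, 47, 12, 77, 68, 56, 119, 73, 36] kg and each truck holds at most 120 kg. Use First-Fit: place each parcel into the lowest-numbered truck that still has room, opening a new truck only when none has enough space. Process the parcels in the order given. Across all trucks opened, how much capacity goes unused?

truck 1: place 68 kg, 52 kg left
truck 1: place 20 kg, 32 kg left
truck 2: place 38 kg, 82 kg left
truck 3: place 102 kg, 18 kg left
truck 2: place 47 kg, 35 kg left
truck 1: place 12 kg, 20 kg left
truck 4: place 77 kg, 43 kg left
truck 5: place 68 kg, 52 kg left
truck 6: place 56 kg, 64 kg left
truck 7: place 119 kg, 1 kg left
truck 8: place 73 kg, 47 kg left
truck 4: place 36 kg, 7 kg left
8 trucks × 120 kg = 960 kg; used 716 kg; unused 244 kg.

244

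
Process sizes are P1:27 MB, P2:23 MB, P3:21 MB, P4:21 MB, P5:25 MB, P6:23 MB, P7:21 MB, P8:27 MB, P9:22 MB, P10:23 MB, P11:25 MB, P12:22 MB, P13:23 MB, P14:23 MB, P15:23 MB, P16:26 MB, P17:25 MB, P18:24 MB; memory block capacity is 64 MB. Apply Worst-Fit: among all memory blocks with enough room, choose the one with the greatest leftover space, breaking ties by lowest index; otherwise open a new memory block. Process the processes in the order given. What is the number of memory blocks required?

9

memory block 1: place P1 (27 MB), 37 MB left
memory block 1: place P2 (23 MB), 14 MB left
memory block 2: place P3 (21 MB), 43 MB left
memory block 2: place P4 (21 MB), 22 MB left
memory block 3: place P5 (25 MB), 39 MB left
memory block 3: place P6 (23 MB), 16 MB left
memory block 2: place P7 (21 MB), 1 MB left
memory block 4: place P8 (27 MB), 37 MB left
memory block 4: place P9 (22 MB), 15 MB left
memory block 5: place P10 (23 MB), 41 MB left
memory block 5: place P11 (25 MB), 16 MB left
memory block 6: place P12 (22 MB), 42 MB left
memory block 6: place P13 (23 MB), 19 MB left
memory block 7: place P14 (23 MB), 41 MB left
memory block 7: place P15 (23 MB), 18 MB left
memory block 8: place P16 (26 MB), 38 MB left
memory block 8: place P17 (25 MB), 13 MB left
memory block 9: place P18 (24 MB), 40 MB left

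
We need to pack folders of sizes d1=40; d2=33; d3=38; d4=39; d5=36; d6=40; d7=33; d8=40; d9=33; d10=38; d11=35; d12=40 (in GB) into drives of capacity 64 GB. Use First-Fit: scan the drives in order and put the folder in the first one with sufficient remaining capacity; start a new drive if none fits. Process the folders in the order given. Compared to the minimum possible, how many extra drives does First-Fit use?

First-Fit: [40] [33] [38] [39] [36] [40] [33] [40] [33] [38] [35] [40] → 12 drives.
12 folders exceed 32 GB (half the capacity), and no two of those can share a drive, so at least 12 drives are needed.
So 12 is already optimal.

0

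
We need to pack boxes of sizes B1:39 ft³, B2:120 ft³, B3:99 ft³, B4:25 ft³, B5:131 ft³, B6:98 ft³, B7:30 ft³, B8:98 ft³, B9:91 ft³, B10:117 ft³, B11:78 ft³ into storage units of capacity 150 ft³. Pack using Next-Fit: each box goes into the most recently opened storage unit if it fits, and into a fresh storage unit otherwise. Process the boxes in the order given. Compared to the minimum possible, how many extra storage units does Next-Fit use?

Next-Fit: [39] [120] [99,25] [131] [98,30] [98] [91] [117] [78] → 9 storage units.
8 boxes exceed 75 ft³ (half the capacity), and no two of those can share a storage unit, so at least 8 storage units are needed.
An optimal packing achieves that bound: [131] [120,30] [117,25] [99,39] [98] [98] [91] [78] → 8 storage units.
Excess: 9 − 8 = 1.

1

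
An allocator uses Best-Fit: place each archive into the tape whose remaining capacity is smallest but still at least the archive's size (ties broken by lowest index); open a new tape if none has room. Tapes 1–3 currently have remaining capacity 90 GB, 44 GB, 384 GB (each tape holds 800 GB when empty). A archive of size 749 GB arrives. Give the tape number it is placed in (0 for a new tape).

No tape has ≥ 749 GB free, so a new tape is opened.

0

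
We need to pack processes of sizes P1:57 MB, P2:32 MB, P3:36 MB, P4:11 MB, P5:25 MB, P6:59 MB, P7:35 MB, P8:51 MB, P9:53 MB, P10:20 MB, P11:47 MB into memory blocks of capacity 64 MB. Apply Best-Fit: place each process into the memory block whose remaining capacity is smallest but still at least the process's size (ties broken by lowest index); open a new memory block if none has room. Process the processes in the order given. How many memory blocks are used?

8

P1 (57 MB) → memory block 1 (remaining 7 MB)
P2 (32 MB) → memory block 2 (remaining 32 MB)
P3 (36 MB) → memory block 3 (remaining 28 MB)
P4 (11 MB) → memory block 3 (remaining 17 MB)
P5 (25 MB) → memory block 2 (remaining 7 MB)
P6 (59 MB) → memory block 4 (remaining 5 MB)
P7 (35 MB) → memory block 5 (remaining 29 MB)
P8 (51 MB) → memory block 6 (remaining 13 MB)
P9 (53 MB) → memory block 7 (remaining 11 MB)
P10 (20 MB) → memory block 5 (remaining 9 MB)
P11 (47 MB) → memory block 8 (remaining 17 MB)
Final memory blocks: [57] [32,25] [36,11] [59] [35,20] [51] [53] [47].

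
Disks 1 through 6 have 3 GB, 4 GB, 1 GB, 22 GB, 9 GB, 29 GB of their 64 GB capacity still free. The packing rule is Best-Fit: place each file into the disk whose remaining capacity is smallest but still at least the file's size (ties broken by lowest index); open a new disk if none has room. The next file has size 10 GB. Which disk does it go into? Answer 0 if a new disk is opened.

Disks with room: disk 4 (22 GB), disk 6 (29 GB).
Tightest fit is disk 4 with 22 GB free.

4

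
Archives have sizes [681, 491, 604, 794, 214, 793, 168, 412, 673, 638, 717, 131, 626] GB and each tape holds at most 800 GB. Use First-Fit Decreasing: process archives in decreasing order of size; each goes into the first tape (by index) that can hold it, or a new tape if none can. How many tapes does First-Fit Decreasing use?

10 tapes

Sorted descending: 794, 793, 717, 681, 673, 638, 626, 604, 491, 412, 214, 168, 131.
794 GB → tape 1 (remaining 6 GB)
793 GB → tape 2 (remaining 7 GB)
717 GB → tape 3 (remaining 83 GB)
681 GB → tape 4 (remaining 119 GB)
673 GB → tape 5 (remaining 127 GB)
638 GB → tape 6 (remaining 162 GB)
626 GB → tape 7 (remaining 174 GB)
604 GB → tape 8 (remaining 196 GB)
491 GB → tape 9 (remaining 309 GB)
412 GB → tape 10 (remaining 388 GB)
214 GB → tape 9 (remaining 95 GB)
168 GB → tape 7 (remaining 6 GB)
131 GB → tape 6 (remaining 31 GB)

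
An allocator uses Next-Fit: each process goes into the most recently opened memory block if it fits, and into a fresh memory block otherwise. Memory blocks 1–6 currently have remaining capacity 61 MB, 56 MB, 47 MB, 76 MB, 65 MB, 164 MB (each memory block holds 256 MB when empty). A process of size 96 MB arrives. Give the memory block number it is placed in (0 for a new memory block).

Next-Fit only looks at memory block 6, which has 164 MB free.
96 MB fits there.

6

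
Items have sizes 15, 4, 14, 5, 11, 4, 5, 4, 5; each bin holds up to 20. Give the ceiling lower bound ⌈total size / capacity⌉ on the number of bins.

Total size = 15 + 4 + 14 + 5 + 11 + 4 + 5 + 4 + 5 = 67.
⌈67 / 20⌉ = 4.

4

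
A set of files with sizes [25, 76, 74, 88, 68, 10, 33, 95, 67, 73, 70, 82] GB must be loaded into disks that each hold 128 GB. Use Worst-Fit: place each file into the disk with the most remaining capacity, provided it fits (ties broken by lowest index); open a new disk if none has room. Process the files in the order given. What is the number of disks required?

9

Put 25 GB in disk 1; 103 GB remain.
Put 76 GB in disk 1; 27 GB remain.
Put 74 GB in disk 2; 54 GB remain.
Put 88 GB in disk 3; 40 GB remain.
Put 68 GB in disk 4; 60 GB remain.
Put 10 GB in disk 4; 50 GB remain.
Put 33 GB in disk 2; 21 GB remain.
Put 95 GB in disk 5; 33 GB remain.
Put 67 GB in disk 6; 61 GB remain.
Put 73 GB in disk 7; 55 GB remain.
Put 70 GB in disk 8; 58 GB remain.
Put 82 GB in disk 9; 46 GB remain.
Final disks: [25,76] [74,33] [88] [68,10] [95] [67] [73] [70] [82].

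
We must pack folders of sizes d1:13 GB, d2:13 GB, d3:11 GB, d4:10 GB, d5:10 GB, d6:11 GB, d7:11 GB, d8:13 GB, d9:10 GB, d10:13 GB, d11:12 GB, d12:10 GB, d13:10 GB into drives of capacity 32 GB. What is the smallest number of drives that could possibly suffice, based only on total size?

Total size = 13 + 13 + 11 + 10 + 10 + 11 + 11 + 13 + 10 + 13 + 12 + 10 + 10 = 147 GB.
⌈147 / 32⌉ = 5.

5 drives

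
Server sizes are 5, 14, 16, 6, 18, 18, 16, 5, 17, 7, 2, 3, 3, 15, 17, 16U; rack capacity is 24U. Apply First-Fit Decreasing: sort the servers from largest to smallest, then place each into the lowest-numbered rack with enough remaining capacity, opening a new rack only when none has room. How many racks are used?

Sorted descending: 18, 18, 17, 17, 16, 16, 16, 15, 14, 7, 6, 5, 5, 3, 3, 2.
rack 1: place 18U, 6U left
rack 2: place 18U, 6U left
rack 3: place 17U, 7U left
rack 4: place 17U, 7U left
rack 5: place 16U, 8U left
rack 6: place 16U, 8U left
rack 7: place 16U, 8U left
rack 8: place 15U, 9U left
rack 9: place 14U, 10U left
rack 3: place 7U, 0U left
rack 1: place 6U, 0U left
rack 2: place 5U, 1U left
rack 4: place 5U, 2U left
rack 5: place 3U, 5U left
rack 5: place 3U, 2U left
rack 4: place 2U, 0U left
Final racks: [18,6] [18,5] [17,7] [17,5,2] [16,3,3] [16] [16] [15] [14].

9 racks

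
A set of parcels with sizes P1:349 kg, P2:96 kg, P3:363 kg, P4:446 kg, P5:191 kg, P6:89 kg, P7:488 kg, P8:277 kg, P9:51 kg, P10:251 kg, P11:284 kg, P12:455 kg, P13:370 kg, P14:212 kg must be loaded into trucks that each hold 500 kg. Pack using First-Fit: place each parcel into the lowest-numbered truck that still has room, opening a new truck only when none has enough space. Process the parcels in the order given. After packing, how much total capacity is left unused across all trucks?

578

P1 (349 kg) → truck 1 (remaining 151 kg)
P2 (96 kg) → truck 1 (remaining 55 kg)
P3 (363 kg) → truck 2 (remaining 137 kg)
P4 (446 kg) → truck 3 (remaining 54 kg)
P5 (191 kg) → truck 4 (remaining 309 kg)
P6 (89 kg) → truck 2 (remaining 48 kg)
P7 (488 kg) → truck 5 (remaining 12 kg)
P8 (277 kg) → truck 4 (remaining 32 kg)
P9 (51 kg) → truck 1 (remaining 4 kg)
P10 (251 kg) → truck 6 (remaining 249 kg)
P11 (284 kg) → truck 7 (remaining 216 kg)
P12 (455 kg) → truck 8 (remaining 45 kg)
P13 (370 kg) → truck 9 (remaining 130 kg)
P14 (212 kg) → truck 6 (remaining 37 kg)
9 trucks × 500 kg = 4500 kg; used 3922 kg; unused 578 kg.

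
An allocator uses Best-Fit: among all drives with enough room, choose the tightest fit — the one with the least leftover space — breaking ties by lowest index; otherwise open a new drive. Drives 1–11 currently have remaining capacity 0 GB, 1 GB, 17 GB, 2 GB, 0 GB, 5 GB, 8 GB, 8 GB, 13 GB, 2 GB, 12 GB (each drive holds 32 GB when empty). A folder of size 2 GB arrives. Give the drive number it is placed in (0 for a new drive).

4

Drives with room: drive 3 (17 GB), drive 4 (2 GB), drive 6 (5 GB), drive 7 (8 GB), drive 8 (8 GB), drive 9 (13 GB), drive 10 (2 GB), drive 11 (12 GB).
Tightest fit is drive 4 with 2 GB free.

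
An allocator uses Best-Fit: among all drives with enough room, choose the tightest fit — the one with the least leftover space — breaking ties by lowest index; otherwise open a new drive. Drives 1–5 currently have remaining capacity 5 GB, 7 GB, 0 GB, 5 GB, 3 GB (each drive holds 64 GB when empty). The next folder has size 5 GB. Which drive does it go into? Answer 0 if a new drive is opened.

Drives with room: drive 1 (5 GB), drive 2 (7 GB), drive 4 (5 GB).
Tightest fit is drive 1 with 5 GB free.

1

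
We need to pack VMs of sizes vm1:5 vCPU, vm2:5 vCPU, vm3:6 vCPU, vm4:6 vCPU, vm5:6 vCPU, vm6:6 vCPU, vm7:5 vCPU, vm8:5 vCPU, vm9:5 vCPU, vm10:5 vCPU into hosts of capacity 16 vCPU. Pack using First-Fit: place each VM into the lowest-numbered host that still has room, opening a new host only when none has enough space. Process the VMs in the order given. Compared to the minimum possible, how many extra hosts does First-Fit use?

First-Fit: [5,5,6] [6,6] [6,5,5] [5,5] → 4 hosts.
Total size 54 vCPU; any packing needs at least ⌈54/16⌉ = 4 hosts.
So 4 is already optimal.

0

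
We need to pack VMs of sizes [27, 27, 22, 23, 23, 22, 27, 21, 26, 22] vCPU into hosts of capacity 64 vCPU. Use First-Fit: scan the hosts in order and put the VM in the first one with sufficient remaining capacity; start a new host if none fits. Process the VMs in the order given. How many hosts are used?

host 1: place 27 vCPU, 37 vCPU left
host 1: place 27 vCPU, 10 vCPU left
host 2: place 22 vCPU, 42 vCPU left
host 2: place 23 vCPU, 19 vCPU left
host 3: place 23 vCPU, 41 vCPU left
host 3: place 22 vCPU, 19 vCPU left
host 4: place 27 vCPU, 37 vCPU left
host 4: place 21 vCPU, 16 vCPU left
host 5: place 26 vCPU, 38 vCPU left
host 5: place 22 vCPU, 16 vCPU left
Final hosts: [27,27] [22,23] [23,22] [27,21] [26,22].

5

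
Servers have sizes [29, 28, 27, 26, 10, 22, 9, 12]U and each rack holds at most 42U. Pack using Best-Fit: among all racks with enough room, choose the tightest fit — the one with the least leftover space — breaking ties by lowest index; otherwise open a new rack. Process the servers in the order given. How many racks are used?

Put 29U in rack 1; 13U remain.
Put 28U in rack 2; 14U remain.
Put 27U in rack 3; 15U remain.
Put 26U in rack 4; 16U remain.
Put 10U in rack 1; 3U remain.
Put 22U in rack 5; 20U remain.
Put 9U in rack 2; 5U remain.
Put 12U in rack 3; 3U remain.

5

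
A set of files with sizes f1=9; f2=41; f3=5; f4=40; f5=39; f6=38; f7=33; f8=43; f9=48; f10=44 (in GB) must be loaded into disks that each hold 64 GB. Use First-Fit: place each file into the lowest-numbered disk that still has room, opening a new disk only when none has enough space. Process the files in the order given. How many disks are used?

Put f1 (9 GB) in disk 1; 55 GB remain.
Put f2 (41 GB) in disk 1; 14 GB remain.
Put f3 (5 GB) in disk 1; 9 GB remain.
Put f4 (40 GB) in disk 2; 24 GB remain.
Put f5 (39 GB) in disk 3; 25 GB remain.
Put f6 (38 GB) in disk 4; 26 GB remain.
Put f7 (33 GB) in disk 5; 31 GB remain.
Put f8 (43 GB) in disk 6; 21 GB remain.
Put f9 (48 GB) in disk 7; 16 GB remain.
Put f10 (44 GB) in disk 8; 20 GB remain.

8 disks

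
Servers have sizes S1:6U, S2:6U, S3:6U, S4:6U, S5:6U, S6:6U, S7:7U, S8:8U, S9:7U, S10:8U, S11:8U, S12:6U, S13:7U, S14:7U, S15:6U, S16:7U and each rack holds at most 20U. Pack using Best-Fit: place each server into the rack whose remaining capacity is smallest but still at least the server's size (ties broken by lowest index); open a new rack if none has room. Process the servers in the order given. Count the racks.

7

Put S1 (6U) in rack 1; 14U remain.
Put S2 (6U) in rack 1; 8U remain.
Put S3 (6U) in rack 1; 2U remain.
Put S4 (6U) in rack 2; 14U remain.
Put S5 (6U) in rack 2; 8U remain.
Put S6 (6U) in rack 2; 2U remain.
Put S7 (7U) in rack 3; 13U remain.
Put S8 (8U) in rack 3; 5U remain.
Put S9 (7U) in rack 4; 13U remain.
Put S10 (8U) in rack 4; 5U remain.
Put S11 (8U) in rack 5; 12U remain.
Put S12 (6U) in rack 5; 6U remain.
Put S13 (7U) in rack 6; 13U remain.
Put S14 (7U) in rack 6; 6U remain.
Put S15 (6U) in rack 5; 0U remain.
Put S16 (7U) in rack 7; 13U remain.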